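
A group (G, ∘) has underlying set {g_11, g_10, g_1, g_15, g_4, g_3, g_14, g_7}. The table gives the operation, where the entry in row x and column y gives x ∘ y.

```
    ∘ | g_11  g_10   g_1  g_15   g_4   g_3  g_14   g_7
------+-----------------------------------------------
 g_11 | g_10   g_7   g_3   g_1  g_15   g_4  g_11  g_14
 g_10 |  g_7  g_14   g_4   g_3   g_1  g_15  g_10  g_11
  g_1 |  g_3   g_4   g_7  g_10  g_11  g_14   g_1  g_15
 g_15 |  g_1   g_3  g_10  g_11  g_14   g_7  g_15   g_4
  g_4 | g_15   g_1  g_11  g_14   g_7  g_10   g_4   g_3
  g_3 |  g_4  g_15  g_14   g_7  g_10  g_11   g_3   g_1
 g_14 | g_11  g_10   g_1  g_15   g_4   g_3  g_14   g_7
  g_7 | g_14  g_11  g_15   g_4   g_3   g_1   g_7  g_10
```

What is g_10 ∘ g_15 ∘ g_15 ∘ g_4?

g_3

g_10 ∘ g_15 = g_3
g_3 ∘ g_15 = g_7
g_7 ∘ g_4 = g_3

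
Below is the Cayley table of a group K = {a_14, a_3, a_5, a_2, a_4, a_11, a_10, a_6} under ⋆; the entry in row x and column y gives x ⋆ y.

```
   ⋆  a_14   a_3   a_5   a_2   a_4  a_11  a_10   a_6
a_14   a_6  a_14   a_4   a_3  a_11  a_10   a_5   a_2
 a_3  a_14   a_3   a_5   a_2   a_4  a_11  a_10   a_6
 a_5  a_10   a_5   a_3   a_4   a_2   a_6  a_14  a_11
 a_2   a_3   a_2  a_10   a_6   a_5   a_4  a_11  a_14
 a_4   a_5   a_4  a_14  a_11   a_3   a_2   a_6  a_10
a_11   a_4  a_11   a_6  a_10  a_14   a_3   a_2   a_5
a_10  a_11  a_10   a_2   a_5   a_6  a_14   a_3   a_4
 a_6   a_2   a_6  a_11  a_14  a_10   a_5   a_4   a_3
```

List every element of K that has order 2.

{a_10, a_11, a_4, a_5, a_6}

Identity is a_3. Compute the order of each non-identity element by repeated multiplication:
  a_14: a_14 → a_6 → a_2 → a_3  (order 4)
  a_5: a_5 → a_3  (order 2)
  a_2: a_2 → a_6 → a_14 → a_3  (order 4)
  a_4: a_4 → a_3  (order 2)
  a_11: a_11 → a_3  (order 2)
  a_10: a_10 → a_3  (order 2)
  a_6: a_6 → a_3  (order 2)
Elements of order 2: {a_10, a_11, a_4, a_5, a_6}.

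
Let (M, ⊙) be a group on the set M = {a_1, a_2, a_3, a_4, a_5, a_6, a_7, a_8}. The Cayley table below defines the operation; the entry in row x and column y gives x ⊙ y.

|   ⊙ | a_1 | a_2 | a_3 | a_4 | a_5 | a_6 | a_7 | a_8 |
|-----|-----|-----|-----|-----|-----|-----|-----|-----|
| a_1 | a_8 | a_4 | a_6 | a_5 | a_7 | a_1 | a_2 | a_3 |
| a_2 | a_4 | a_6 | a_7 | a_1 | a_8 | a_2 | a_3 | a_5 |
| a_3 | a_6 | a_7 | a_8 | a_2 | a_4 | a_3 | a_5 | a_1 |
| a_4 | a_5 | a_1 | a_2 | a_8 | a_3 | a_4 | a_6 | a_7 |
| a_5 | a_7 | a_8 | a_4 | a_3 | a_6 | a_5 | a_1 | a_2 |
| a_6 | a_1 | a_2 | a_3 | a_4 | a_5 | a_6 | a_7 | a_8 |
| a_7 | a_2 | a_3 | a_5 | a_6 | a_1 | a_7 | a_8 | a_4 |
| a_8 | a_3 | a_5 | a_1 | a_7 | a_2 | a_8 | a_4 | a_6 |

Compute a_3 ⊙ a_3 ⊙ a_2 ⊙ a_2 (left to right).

a_3 ⊙ a_3 = a_8
a_8 ⊙ a_2 = a_5
a_5 ⊙ a_2 = a_8

a_8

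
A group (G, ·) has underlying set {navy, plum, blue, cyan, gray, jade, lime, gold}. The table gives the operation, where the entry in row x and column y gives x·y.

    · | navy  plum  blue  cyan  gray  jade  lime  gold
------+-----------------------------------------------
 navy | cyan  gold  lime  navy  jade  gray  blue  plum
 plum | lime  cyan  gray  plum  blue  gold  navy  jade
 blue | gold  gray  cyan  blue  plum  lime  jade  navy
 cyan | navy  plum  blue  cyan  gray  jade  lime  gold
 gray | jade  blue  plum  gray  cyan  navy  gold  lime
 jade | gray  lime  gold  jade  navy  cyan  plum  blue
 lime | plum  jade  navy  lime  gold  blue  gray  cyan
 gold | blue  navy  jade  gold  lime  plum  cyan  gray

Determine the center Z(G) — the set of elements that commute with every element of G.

{cyan, gray}

An element z is central iff its row equals its column in the table.
For blue: blue·gold = navy ≠ jade = gold·blue, so blue ∉ Z.
Checking each element this way leaves Z(G) = {cyan, gray}.
(Structurally, G here is isomorphic to the dihedral group D_4.)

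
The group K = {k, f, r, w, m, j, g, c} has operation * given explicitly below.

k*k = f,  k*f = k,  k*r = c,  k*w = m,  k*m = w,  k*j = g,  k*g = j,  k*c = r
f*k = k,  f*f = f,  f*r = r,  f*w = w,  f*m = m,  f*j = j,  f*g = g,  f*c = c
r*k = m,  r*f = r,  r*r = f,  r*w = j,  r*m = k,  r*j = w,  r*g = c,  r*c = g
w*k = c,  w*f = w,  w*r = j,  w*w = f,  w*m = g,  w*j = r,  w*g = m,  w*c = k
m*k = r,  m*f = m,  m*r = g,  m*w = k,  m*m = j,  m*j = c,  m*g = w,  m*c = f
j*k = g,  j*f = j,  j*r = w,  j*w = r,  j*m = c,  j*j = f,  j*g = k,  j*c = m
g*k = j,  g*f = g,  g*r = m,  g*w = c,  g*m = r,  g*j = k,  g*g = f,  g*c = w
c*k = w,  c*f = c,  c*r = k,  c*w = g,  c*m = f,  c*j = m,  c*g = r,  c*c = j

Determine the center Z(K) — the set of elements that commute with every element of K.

An element z is central iff its row equals its column in the table.
For r: r*c = g ≠ k = c*r, so r ∉ Z.
Checking each element this way leaves Z(K) = {f, j}.

{f, j}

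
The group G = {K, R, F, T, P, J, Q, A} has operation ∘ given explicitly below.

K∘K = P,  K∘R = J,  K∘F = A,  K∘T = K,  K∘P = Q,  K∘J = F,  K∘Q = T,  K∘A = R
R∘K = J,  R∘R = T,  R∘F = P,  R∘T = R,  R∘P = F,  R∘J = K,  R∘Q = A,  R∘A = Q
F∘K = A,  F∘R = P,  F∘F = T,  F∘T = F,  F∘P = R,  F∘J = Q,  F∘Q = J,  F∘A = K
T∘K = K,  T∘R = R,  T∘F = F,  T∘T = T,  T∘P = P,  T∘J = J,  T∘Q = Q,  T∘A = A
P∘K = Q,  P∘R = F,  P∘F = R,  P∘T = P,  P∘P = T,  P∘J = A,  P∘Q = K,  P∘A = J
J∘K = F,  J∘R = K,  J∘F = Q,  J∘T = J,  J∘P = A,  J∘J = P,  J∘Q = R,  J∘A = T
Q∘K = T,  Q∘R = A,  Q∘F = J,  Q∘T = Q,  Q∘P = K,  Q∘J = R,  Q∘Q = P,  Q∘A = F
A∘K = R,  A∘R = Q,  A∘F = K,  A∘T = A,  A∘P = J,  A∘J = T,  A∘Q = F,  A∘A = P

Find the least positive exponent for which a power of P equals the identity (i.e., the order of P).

2

The identity element is T (its row matches the header).
P^1 = P
P^2 = P ∘ P = T
The first power of P equal to the identity is P^2, so ord(P) = 2.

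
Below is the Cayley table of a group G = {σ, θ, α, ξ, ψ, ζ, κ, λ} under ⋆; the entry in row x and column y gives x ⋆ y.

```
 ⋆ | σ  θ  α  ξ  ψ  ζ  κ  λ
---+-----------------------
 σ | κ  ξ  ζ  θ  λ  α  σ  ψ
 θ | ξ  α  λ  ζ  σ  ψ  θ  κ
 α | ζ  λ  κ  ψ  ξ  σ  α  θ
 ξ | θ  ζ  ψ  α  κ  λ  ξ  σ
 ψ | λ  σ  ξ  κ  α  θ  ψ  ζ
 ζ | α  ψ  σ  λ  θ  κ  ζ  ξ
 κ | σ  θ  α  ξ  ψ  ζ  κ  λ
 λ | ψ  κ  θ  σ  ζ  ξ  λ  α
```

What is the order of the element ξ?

The identity element is κ (its row matches the header).
ξ^1 = ξ
ξ^2 = ξ ⋆ ξ = α
ξ^3 = α ⋆ ξ = ψ
ξ^4 = ψ ⋆ ξ = κ
The first power of ξ equal to the identity is ξ^4, so ord(ξ) = 4.
(Structurally, G here is isomorphic to Z_2 x Z_4.)

4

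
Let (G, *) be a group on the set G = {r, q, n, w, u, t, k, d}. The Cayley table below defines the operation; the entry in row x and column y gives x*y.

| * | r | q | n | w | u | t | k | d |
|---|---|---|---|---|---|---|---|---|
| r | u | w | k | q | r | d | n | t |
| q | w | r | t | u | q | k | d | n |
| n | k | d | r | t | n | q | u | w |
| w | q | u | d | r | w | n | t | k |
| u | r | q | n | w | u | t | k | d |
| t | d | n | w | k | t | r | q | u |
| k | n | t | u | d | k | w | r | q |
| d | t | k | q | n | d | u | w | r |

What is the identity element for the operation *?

u

The identity e satisfies e*x = x for all x, so its row in the table reproduces the column headers.
Row u reads: r, q, n, w, u, t, k, d — exactly the header order. So u is the identity.
(Structurally, G here is isomorphic to the quaternion group Q_8.)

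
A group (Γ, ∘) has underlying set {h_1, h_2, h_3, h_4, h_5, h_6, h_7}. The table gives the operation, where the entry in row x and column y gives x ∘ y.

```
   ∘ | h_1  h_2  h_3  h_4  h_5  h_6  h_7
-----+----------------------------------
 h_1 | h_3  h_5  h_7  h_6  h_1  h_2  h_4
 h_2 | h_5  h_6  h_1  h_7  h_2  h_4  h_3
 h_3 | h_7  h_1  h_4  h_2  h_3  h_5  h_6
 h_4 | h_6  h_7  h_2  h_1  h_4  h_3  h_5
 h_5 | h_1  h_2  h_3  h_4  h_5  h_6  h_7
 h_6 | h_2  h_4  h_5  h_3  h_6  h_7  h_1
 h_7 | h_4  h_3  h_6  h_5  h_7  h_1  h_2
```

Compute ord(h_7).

The identity element is h_5 (its row matches the header).
h_7^1 = h_7
h_7^2 = h_7 ∘ h_7 = h_2
h_7^3 = h_2 ∘ h_7 = h_3
h_7^4 = h_3 ∘ h_7 = h_6
h_7^5 = h_6 ∘ h_7 = h_1
h_7^6 = h_1 ∘ h_7 = h_4
h_7^7 = h_4 ∘ h_7 = h_5
The first power of h_7 equal to the identity is h_7^7, so ord(h_7) = 7.

7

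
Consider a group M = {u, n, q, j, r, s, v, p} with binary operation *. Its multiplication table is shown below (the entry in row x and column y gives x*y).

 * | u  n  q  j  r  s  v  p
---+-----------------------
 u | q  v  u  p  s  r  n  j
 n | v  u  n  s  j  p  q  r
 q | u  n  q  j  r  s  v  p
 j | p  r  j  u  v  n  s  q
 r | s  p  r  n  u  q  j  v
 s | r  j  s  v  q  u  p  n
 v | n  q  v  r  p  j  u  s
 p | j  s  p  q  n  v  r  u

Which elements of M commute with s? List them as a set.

{q, r, s, u}

Compare row s with column s entry by entry.
r*s = q = s*r, so r commutes with s.
p*s = v but s*p = n, so p does not.
Collecting the elements that commute with s: C(s) = {q, r, s, u}.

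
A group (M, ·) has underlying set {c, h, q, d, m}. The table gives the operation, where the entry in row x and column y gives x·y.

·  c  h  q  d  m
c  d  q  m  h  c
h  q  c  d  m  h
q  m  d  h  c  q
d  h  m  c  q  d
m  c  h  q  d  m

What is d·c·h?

d·c = h
h·h = c
(Structurally, M here is isomorphic to the cyclic group Z_5.)

c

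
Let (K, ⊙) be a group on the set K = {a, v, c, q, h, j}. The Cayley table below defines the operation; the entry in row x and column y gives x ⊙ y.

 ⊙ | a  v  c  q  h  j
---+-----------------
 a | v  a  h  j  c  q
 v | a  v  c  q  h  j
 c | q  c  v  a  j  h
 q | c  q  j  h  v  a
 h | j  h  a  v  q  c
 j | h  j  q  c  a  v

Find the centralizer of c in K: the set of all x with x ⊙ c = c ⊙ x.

{c, v}

Compare row c with column c entry by entry.
h ⊙ c = a but c ⊙ h = j, so h does not.
Collecting the elements that commute with c: C(c) = {c, v}.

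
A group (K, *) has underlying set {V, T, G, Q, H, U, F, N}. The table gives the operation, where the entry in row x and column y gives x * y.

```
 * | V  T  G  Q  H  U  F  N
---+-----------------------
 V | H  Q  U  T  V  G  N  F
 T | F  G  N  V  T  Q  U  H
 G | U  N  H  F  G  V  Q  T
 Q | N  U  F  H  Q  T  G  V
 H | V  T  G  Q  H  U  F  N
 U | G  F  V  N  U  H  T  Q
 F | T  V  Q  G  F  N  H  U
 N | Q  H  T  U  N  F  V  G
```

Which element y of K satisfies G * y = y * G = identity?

G

First locate the identity: row H matches the header, so H is the identity.
Scan row G for H: G * G = H. Hence G^(-1) = G.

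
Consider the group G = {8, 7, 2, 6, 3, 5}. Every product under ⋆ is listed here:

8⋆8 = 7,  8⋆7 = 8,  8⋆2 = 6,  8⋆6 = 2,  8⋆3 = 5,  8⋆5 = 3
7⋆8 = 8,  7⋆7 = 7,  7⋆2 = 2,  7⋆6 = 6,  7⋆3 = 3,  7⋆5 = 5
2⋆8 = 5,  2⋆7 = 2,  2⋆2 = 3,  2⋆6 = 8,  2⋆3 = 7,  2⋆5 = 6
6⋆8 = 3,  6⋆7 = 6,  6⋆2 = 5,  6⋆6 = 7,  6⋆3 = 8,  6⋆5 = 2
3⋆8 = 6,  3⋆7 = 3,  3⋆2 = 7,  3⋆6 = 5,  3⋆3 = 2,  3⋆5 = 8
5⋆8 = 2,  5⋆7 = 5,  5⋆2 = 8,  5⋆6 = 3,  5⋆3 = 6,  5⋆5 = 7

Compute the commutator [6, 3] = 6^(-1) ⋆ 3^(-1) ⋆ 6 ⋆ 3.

2

Identity is 7; from the table 6^(-1) = 6 and 3^(-1) = 2.
6 ⋆ 2 = 5
5 ⋆ 6 = 3
3 ⋆ 3 = 2
(Structurally, G here is isomorphic to the symmetric group S_3.)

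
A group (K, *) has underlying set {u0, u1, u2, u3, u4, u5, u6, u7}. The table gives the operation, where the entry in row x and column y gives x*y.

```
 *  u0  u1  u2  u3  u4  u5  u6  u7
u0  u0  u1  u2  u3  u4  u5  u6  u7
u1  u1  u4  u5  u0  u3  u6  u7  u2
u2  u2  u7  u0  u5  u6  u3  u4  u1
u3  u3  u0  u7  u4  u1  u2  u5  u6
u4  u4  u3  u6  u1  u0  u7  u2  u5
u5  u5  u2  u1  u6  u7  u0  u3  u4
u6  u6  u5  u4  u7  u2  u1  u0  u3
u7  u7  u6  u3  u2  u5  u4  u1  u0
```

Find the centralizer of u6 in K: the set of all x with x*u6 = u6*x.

Compare row u6 with column u6 entry by entry.
u4*u6 = u2 = u6*u4, so u4 commutes with u6.
u7*u6 = u1 but u6*u7 = u3, so u7 does not.
Collecting the elements that commute with u6: C(u6) = {u0, u2, u4, u6}.

{u0, u2, u4, u6}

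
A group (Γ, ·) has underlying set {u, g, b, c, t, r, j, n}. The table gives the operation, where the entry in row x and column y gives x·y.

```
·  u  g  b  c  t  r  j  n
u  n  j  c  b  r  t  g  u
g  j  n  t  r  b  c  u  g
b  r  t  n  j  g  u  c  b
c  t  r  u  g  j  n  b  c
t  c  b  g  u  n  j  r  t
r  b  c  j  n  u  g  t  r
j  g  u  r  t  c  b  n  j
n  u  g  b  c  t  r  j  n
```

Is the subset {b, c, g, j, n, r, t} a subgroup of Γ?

No

r·t = u, which is not in {b, c, g, j, n, r, t}.
The subset is not closed under ·, so it is not a subgroup.
(Structurally, Γ here is isomorphic to the dihedral group D_4.)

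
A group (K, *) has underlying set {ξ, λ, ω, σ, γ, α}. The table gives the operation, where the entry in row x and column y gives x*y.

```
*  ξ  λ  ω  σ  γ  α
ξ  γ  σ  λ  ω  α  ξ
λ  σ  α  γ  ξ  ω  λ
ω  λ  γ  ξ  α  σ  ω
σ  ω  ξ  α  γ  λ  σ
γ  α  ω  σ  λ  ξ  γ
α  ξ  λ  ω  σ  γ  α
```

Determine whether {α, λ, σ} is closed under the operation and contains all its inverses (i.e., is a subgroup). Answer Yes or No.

No

σ*σ = γ, which is not in {α, λ, σ}.
The subset is not closed under *, so it is not a subgroup.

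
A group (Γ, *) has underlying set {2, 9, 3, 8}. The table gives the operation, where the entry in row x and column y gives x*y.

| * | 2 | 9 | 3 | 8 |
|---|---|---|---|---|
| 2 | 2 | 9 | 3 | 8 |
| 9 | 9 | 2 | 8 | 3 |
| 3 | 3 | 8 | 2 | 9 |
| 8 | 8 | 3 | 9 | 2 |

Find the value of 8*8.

Read row 8, column 8: 8*8 = 2.

2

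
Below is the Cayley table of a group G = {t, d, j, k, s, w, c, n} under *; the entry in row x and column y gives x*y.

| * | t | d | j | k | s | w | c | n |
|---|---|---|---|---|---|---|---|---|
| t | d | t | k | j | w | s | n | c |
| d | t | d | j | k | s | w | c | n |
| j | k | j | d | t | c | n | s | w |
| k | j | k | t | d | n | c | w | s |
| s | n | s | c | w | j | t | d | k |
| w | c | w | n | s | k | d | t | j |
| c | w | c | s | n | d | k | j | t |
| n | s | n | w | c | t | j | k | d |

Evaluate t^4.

t^1 = t
t^2 = t*t = d
t^3 = d*t = t
t^4 = t*t = d

d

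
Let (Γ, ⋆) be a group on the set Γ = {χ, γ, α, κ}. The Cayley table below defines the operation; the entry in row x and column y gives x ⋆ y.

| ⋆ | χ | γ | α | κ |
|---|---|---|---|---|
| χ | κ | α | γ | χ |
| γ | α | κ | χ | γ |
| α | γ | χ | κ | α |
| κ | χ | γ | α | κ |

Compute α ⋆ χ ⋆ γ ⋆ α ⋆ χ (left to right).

γ

α ⋆ χ = γ
γ ⋆ γ = κ
κ ⋆ α = α
α ⋆ χ = γ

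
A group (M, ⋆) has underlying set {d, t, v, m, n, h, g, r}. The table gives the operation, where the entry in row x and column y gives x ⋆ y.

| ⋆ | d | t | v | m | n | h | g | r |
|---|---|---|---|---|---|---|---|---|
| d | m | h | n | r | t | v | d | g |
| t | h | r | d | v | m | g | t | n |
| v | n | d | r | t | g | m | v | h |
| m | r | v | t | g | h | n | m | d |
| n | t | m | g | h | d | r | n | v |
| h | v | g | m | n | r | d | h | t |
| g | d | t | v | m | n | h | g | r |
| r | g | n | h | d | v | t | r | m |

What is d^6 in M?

m

d^1 = d
d^2 = d ⋆ d = m
d^3 = m ⋆ d = r
d^4 = r ⋆ d = g
d^5 = g ⋆ d = d
d^6 = d ⋆ d = m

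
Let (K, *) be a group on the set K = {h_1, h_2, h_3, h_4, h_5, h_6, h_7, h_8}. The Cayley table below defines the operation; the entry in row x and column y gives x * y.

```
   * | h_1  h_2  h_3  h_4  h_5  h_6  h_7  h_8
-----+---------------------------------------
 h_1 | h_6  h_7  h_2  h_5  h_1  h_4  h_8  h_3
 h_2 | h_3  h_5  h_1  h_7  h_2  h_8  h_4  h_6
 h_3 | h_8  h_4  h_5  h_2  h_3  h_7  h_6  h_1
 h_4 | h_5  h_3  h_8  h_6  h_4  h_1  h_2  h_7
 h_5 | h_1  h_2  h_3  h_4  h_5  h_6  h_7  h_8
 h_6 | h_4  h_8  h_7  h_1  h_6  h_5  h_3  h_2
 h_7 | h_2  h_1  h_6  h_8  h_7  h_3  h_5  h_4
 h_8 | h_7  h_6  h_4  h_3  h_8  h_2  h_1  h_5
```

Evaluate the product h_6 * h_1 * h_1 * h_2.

h_6 * h_1 = h_4
h_4 * h_1 = h_5
h_5 * h_2 = h_2

h_2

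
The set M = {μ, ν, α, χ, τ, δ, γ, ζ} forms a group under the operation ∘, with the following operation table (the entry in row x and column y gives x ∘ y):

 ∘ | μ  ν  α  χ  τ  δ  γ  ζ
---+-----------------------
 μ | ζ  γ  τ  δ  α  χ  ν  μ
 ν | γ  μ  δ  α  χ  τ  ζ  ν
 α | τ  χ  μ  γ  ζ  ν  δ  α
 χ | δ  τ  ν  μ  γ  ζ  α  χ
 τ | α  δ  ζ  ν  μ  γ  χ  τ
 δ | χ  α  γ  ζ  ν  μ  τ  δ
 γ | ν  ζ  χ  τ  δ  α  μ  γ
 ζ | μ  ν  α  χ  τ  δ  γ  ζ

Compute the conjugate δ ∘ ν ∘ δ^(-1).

γ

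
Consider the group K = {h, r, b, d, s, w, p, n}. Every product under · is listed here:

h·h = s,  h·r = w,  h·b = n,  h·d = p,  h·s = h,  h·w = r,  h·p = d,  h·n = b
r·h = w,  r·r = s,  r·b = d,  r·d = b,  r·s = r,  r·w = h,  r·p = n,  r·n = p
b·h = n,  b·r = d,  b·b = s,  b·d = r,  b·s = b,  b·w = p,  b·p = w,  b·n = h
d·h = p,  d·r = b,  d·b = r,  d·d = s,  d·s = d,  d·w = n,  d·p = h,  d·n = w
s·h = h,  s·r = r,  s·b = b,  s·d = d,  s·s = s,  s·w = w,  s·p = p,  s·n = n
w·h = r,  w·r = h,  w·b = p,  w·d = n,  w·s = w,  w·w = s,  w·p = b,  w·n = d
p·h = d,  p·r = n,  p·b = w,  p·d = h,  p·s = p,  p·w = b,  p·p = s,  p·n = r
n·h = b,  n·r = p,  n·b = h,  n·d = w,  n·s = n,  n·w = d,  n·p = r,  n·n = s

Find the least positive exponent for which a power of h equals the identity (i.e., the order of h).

The identity element is s (its row matches the header).
h^1 = h
h^2 = h·h = s
The first power of h equal to the identity is h^2, so ord(h) = 2.

2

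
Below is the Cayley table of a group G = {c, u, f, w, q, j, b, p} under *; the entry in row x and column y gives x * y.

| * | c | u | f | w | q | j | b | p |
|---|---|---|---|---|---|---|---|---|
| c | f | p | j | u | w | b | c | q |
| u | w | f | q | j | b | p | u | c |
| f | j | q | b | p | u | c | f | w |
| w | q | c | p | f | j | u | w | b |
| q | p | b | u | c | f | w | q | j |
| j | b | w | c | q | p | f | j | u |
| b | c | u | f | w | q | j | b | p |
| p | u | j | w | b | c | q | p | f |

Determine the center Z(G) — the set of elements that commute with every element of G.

{b, f}

An element z is central iff its row equals its column in the table.
For w: w * c = q ≠ u = c * w, so w ∉ Z.
Checking each element this way leaves Z(G) = {b, f}.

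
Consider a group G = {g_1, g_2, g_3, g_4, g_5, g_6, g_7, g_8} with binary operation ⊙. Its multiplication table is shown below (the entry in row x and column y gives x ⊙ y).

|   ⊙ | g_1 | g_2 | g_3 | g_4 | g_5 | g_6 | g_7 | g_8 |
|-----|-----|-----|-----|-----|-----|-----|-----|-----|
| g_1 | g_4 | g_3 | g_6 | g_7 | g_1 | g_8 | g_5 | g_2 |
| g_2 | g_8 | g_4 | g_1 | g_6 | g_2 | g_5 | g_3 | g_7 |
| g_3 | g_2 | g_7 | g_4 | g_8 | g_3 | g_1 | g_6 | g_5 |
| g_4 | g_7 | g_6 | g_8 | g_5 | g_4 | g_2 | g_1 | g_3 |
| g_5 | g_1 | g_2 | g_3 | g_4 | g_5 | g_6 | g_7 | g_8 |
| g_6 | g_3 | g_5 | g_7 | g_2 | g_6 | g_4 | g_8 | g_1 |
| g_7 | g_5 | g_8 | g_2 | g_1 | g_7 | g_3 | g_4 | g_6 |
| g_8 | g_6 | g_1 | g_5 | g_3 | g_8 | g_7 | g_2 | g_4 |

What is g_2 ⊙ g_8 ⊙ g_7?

g_4

g_2 ⊙ g_8 = g_7
g_7 ⊙ g_7 = g_4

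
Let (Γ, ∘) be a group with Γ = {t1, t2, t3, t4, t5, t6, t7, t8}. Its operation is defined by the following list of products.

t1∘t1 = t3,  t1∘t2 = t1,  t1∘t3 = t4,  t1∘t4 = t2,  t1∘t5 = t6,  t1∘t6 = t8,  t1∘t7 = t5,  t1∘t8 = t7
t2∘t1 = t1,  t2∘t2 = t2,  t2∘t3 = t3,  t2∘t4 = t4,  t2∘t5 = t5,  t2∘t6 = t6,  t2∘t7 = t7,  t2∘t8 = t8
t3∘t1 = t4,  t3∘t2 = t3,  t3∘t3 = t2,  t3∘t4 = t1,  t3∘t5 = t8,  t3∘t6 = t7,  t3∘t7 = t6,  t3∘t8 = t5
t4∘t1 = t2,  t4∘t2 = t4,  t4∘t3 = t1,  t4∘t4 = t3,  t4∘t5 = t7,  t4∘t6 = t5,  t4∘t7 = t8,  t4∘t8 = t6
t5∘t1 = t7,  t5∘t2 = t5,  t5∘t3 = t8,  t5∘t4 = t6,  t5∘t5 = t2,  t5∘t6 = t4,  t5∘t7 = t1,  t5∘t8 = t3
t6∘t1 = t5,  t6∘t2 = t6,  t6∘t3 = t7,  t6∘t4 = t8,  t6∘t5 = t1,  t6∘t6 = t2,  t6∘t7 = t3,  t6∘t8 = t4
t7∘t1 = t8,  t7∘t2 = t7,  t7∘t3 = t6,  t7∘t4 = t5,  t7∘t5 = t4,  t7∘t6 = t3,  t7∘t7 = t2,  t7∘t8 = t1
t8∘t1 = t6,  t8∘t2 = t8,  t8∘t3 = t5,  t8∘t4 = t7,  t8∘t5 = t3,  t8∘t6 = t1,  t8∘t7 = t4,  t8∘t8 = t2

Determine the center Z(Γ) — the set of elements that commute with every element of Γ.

An element z is central iff its row equals its column in the table.
For t6: t6 ∘ t1 = t5 ≠ t8 = t1 ∘ t6, so t6 ∉ Z.
Checking each element this way leaves Z(Γ) = {t2, t3}.

{t2, t3}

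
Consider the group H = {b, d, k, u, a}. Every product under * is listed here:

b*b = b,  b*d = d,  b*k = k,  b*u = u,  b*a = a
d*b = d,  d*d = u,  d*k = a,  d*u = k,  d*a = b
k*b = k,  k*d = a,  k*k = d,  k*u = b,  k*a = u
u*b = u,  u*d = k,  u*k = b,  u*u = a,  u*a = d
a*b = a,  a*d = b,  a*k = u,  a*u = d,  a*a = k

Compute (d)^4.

d^1 = d
d^2 = d*d = u
d^3 = u*d = k
d^4 = k*d = a

a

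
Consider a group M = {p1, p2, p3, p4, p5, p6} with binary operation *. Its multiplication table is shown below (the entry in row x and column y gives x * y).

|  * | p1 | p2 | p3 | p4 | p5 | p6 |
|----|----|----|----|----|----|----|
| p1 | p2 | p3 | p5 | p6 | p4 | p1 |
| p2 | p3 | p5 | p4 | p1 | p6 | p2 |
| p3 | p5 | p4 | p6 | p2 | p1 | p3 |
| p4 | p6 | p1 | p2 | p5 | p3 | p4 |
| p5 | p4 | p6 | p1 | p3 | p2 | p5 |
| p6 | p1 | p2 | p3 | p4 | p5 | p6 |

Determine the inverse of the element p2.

p5

First locate the identity: row p6 matches the header, so p6 is the identity.
Scan row p2 for p6: p2 * p5 = p6. Hence p2^(-1) = p5.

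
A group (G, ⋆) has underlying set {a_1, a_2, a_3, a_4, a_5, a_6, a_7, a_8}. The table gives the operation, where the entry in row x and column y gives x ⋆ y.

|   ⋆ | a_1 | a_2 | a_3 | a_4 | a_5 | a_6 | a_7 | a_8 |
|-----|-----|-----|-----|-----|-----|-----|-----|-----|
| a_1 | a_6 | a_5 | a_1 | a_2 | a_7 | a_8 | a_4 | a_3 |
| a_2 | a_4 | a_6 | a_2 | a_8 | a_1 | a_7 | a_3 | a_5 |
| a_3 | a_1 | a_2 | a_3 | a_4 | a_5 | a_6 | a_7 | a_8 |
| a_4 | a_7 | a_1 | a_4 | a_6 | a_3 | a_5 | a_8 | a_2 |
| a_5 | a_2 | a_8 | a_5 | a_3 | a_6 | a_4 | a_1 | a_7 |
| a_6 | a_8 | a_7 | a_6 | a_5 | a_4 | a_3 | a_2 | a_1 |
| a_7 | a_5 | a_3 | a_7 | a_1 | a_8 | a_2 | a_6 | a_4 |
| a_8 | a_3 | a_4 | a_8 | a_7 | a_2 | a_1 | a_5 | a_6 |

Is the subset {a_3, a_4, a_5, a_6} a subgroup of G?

Yes

{a_3, a_4, a_5, a_6} contains the identity a_3.
Checking products: every product of two elements of {a_3, a_4, a_5, a_6} (read from the table) lies in {a_3, a_4, a_5, a_6}, so the set is closed.
In a finite group, a nonempty closed subset is a subgroup. So {a_3, a_4, a_5, a_6} ≤ G.
(Structurally, G here is isomorphic to the quaternion group Q_8.)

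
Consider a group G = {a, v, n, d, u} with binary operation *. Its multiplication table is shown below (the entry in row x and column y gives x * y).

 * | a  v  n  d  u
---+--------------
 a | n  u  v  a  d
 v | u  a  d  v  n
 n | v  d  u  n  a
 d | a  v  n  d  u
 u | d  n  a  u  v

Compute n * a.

Read row n, column a: n * a = v.

v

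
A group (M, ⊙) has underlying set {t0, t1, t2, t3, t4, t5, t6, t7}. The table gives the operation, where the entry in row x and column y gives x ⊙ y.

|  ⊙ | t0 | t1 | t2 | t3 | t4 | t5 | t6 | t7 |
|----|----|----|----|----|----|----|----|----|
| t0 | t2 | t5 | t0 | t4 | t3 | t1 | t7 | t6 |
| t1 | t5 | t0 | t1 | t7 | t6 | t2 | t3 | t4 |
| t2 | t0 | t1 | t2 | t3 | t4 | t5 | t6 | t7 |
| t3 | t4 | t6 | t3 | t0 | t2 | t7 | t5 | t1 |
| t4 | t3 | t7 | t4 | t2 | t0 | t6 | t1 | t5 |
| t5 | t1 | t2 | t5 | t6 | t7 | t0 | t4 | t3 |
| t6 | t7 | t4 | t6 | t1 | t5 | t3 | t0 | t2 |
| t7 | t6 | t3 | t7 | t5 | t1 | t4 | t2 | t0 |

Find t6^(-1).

First locate the identity: row t2 matches the header, so t2 is the identity.
Scan row t6 for t2: t6 ⊙ t7 = t2. Hence t6^(-1) = t7.

t7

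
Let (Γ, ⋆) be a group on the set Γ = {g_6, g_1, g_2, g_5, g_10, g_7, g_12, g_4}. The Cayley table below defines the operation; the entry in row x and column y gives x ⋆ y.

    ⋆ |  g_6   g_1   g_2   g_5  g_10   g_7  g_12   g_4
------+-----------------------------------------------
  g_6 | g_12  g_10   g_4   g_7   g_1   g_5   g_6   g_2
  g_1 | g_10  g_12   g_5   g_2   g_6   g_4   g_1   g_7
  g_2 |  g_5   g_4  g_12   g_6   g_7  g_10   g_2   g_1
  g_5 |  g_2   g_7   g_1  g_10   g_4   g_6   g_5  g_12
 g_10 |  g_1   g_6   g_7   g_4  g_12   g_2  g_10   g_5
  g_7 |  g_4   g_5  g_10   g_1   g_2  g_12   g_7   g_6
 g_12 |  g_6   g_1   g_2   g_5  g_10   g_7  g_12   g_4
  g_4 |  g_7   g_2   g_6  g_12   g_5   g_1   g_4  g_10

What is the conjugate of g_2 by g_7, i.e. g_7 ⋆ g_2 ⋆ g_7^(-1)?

The identity is g_12. In row g_7, the entry g_12 sits in column g_7, so g_7^(-1) = g_7.
g_7 ⋆ g_2 = g_10
g_10 ⋆ g_7 = g_2

g_2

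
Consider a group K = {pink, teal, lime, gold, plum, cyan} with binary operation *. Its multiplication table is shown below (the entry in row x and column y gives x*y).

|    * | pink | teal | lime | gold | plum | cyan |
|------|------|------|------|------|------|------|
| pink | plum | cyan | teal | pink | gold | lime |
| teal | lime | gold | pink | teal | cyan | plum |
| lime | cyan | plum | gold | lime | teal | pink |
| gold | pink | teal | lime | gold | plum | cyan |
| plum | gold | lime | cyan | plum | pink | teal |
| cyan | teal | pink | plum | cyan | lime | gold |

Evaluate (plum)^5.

plum^1 = plum
plum^2 = plum*plum = pink
plum^3 = pink*plum = gold
plum^4 = gold*plum = plum
plum^5 = plum*plum = pink

pink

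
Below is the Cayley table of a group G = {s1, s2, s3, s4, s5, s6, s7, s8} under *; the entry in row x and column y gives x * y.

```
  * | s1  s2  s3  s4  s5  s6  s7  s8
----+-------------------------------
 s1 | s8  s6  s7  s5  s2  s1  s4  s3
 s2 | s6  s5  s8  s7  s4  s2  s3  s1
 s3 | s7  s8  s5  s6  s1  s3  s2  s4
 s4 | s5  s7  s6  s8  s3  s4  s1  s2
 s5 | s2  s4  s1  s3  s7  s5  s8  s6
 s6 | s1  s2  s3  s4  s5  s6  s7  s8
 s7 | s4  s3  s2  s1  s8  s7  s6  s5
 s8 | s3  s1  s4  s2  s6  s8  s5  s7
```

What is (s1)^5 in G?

s1^1 = s1
s1^2 = s1 * s1 = s8
s1^3 = s8 * s1 = s3
s1^4 = s3 * s1 = s7
s1^5 = s7 * s1 = s4

s4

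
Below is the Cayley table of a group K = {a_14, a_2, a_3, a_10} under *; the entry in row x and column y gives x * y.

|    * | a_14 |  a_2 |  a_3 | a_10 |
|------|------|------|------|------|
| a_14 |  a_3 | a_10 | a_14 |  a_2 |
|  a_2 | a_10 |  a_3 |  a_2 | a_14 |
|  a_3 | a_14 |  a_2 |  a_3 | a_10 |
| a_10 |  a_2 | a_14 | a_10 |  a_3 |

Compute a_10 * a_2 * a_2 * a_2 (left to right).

a_14

a_10 * a_2 = a_14
a_14 * a_2 = a_10
a_10 * a_2 = a_14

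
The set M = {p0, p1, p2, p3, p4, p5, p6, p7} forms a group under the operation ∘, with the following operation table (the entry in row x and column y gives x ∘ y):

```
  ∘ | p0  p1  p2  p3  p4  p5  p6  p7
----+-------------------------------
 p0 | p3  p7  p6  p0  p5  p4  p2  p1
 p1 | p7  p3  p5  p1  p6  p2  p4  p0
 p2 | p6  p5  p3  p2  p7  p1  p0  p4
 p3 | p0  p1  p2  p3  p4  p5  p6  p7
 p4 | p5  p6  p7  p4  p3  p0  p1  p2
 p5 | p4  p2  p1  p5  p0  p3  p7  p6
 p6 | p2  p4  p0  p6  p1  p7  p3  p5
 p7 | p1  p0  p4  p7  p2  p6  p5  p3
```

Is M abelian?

Yes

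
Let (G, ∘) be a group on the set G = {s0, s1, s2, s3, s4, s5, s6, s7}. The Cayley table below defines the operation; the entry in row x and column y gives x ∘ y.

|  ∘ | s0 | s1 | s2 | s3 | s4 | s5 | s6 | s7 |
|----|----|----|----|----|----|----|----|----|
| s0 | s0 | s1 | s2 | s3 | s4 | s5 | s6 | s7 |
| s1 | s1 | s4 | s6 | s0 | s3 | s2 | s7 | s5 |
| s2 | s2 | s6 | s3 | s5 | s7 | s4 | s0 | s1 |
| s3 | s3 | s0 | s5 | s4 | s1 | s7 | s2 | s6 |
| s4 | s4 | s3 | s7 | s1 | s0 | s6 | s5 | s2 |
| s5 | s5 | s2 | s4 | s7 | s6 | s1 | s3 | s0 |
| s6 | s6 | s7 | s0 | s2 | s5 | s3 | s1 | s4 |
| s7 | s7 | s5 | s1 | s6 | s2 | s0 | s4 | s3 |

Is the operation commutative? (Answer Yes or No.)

Yes

Check whether the table is symmetric across its main diagonal.
Every entry (row x, col y) equals the entry (row y, col x), so G is abelian.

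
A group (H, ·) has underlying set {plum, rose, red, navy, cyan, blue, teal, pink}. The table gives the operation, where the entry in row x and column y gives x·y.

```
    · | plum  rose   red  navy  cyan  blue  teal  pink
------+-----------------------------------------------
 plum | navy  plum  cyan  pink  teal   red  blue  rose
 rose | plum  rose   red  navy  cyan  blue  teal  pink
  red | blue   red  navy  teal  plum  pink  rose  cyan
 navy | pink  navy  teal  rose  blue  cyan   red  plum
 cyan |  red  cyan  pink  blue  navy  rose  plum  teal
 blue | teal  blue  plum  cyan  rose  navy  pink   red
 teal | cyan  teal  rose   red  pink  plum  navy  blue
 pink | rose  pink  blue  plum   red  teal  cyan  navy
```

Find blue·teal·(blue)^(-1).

The identity is rose. In row blue, the entry rose sits in column cyan, so blue^(-1) = cyan.
blue·teal = pink
pink·cyan = red
(Structurally, H here is isomorphic to the quaternion group Q_8.)

red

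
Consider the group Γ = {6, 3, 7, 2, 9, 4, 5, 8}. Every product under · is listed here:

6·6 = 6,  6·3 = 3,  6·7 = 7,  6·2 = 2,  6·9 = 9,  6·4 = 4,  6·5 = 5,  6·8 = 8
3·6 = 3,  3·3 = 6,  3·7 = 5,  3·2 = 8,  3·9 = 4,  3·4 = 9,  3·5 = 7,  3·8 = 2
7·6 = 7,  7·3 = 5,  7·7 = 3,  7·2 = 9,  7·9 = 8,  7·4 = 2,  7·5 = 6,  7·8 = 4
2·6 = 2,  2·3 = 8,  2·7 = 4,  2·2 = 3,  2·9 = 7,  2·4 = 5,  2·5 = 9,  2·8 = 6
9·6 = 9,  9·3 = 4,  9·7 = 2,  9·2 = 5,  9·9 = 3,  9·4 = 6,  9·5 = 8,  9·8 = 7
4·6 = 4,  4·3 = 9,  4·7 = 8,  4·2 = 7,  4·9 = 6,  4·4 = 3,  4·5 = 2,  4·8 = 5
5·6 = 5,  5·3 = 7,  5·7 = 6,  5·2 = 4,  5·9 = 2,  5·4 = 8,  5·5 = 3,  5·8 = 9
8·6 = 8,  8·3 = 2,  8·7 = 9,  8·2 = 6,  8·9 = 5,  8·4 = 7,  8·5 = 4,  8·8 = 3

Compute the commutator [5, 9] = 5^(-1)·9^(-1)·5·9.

3

Identity is 6; from the table 5^(-1) = 7 and 9^(-1) = 4.
7·4 = 2
2·5 = 9
9·9 = 3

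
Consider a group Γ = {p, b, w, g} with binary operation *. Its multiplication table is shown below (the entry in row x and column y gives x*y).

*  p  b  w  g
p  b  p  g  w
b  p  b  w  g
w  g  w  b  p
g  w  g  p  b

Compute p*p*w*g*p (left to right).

b

p*p = b
b*w = w
w*g = p
p*p = b
(Structurally, Γ here is isomorphic to the Klein four-group V_4.)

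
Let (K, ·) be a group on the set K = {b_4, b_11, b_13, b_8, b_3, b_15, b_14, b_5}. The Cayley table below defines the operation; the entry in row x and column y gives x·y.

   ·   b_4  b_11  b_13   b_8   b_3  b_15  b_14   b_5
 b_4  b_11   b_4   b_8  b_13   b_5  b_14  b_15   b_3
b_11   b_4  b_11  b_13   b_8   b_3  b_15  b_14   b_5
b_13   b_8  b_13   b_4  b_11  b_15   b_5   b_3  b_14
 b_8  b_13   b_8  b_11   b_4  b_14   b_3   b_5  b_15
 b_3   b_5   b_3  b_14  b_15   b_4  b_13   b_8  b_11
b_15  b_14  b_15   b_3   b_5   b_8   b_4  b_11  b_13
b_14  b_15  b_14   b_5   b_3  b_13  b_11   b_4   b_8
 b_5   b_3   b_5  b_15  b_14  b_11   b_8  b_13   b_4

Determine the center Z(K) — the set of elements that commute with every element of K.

An element z is central iff its row equals its column in the table.
For b_14: b_14·b_13 = b_5 ≠ b_3 = b_13·b_14, so b_14 ∉ Z.
Checking each element this way leaves Z(K) = {b_11, b_4}.

{b_11, b_4}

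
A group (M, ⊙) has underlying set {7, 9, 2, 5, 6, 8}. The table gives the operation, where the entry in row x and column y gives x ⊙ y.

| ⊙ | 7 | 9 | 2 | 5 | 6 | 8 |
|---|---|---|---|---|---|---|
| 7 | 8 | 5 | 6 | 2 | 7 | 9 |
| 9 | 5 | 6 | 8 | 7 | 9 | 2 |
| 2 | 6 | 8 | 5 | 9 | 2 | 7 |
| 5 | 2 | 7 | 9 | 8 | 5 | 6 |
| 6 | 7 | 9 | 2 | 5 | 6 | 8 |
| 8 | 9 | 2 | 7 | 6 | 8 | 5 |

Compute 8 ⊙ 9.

2

Read row 8, column 9: 8 ⊙ 9 = 2.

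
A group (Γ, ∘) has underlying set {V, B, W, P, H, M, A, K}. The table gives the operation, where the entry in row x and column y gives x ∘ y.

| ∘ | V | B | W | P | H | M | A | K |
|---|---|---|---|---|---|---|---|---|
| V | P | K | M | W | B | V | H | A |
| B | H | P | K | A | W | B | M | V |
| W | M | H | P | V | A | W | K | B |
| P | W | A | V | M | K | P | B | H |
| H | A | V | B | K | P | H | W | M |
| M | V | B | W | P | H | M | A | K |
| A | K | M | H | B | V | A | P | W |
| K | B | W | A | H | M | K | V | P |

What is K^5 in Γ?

K^1 = K
K^2 = K ∘ K = P
K^3 = P ∘ K = H
K^4 = H ∘ K = M
K^5 = M ∘ K = K

K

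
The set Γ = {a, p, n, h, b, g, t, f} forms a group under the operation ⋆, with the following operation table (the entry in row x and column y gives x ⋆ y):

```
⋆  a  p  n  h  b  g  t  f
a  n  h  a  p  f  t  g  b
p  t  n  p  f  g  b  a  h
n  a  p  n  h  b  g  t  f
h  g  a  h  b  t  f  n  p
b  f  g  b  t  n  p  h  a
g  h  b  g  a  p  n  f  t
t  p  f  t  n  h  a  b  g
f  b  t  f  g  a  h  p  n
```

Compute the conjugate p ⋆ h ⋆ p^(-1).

The identity is n. In row p, the entry n sits in column p, so p^(-1) = p.
p ⋆ h = f
f ⋆ p = t
(Structurally, Γ here is isomorphic to the dihedral group D_4.)

t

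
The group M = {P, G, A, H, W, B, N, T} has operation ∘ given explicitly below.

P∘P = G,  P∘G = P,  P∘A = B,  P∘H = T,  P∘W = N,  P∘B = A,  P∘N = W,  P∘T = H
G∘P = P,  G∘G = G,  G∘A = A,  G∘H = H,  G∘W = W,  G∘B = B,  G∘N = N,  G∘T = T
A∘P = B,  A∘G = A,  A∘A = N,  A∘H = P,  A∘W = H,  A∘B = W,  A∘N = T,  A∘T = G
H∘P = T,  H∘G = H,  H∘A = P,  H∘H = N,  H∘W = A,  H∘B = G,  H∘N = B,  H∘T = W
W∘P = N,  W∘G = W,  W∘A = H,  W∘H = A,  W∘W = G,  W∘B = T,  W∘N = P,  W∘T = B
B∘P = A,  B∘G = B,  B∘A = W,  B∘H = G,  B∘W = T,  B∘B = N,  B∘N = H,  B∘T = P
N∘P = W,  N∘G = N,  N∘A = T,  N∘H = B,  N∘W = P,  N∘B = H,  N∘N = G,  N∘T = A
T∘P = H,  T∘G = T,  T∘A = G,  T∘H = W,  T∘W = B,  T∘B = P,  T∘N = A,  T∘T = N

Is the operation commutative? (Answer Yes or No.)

Yes

Check whether the table is symmetric across its main diagonal.
Every entry (row x, col y) equals the entry (row y, col x), so M is abelian.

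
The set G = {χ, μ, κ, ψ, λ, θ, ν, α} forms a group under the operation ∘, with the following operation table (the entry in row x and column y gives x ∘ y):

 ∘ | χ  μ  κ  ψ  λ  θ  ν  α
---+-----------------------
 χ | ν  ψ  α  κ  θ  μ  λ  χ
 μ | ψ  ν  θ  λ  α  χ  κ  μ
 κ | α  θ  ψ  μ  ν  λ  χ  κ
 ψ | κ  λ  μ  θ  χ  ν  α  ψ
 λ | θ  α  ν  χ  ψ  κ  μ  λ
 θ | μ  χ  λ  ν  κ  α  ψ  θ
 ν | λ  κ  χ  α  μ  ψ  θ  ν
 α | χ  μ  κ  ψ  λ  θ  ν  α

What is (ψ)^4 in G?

ψ^1 = ψ
ψ^2 = ψ ∘ ψ = θ
ψ^3 = θ ∘ ψ = ν
ψ^4 = ν ∘ ψ = α
(Structurally, G here is isomorphic to the cyclic group Z_8.)

α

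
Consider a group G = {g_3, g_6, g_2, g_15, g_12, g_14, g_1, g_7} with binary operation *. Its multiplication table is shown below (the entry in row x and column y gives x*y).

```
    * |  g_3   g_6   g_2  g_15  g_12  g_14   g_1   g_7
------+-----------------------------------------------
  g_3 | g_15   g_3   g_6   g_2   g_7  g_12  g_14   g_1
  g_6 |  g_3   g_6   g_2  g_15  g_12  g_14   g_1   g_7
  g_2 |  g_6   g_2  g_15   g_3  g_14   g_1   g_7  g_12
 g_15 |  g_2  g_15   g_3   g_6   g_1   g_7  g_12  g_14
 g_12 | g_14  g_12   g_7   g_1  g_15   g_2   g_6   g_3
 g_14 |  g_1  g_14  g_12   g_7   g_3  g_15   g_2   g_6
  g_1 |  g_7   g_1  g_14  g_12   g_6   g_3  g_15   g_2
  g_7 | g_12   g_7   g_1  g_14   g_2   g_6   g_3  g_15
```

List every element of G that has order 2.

{g_15}

Identity is g_6. Compute the order of each non-identity element by repeated multiplication:
  g_3: g_3 → g_15 → g_2 → g_6  (order 4)
  g_2: g_2 → g_15 → g_3 → g_6  (order 4)
  g_15: g_15 → g_6  (order 2)
  g_12: g_12 → g_15 → g_1 → g_6  (order 4)
  g_14: g_14 → g_15 → g_7 → g_6  (order 4)
  g_1: g_1 → g_15 → g_12 → g_6  (order 4)
  g_7: g_7 → g_15 → g_14 → g_6  (order 4)
Elements of order 2: {g_15}.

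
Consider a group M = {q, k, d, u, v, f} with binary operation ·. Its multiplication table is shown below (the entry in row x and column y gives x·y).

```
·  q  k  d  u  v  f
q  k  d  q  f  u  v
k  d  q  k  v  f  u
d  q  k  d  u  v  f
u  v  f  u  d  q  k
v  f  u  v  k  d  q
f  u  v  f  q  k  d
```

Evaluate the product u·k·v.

u·k = f
f·v = k

k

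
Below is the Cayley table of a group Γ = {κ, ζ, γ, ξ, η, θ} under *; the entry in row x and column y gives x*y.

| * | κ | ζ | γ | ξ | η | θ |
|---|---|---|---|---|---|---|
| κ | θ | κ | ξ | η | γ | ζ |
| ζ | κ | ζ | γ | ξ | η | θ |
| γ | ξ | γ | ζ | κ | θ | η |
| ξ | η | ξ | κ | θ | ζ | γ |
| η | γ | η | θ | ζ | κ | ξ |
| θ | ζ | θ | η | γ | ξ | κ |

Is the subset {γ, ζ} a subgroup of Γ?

{γ, ζ} contains the identity ζ.
Checking products: every product of two elements of {γ, ζ} (read from the table) lies in {γ, ζ}, so the set is closed.
In a finite group, a nonempty closed subset is a subgroup. So {γ, ζ} ≤ Γ.

Yes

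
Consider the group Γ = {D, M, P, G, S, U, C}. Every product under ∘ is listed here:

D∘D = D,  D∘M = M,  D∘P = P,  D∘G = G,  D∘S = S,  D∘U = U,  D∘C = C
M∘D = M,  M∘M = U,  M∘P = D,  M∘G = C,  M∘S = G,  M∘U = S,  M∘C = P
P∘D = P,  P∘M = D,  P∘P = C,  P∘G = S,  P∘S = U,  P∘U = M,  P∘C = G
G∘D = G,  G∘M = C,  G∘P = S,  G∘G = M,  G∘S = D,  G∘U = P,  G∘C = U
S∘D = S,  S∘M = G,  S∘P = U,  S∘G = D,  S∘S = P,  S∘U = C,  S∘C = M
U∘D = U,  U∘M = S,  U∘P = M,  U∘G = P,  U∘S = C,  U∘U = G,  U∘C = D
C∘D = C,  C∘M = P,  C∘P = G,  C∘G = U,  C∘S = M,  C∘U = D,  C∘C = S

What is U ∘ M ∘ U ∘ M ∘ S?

U ∘ M = S
S ∘ U = C
C ∘ M = P
P ∘ S = U
(Structurally, Γ here is isomorphic to the cyclic group Z_7.)

U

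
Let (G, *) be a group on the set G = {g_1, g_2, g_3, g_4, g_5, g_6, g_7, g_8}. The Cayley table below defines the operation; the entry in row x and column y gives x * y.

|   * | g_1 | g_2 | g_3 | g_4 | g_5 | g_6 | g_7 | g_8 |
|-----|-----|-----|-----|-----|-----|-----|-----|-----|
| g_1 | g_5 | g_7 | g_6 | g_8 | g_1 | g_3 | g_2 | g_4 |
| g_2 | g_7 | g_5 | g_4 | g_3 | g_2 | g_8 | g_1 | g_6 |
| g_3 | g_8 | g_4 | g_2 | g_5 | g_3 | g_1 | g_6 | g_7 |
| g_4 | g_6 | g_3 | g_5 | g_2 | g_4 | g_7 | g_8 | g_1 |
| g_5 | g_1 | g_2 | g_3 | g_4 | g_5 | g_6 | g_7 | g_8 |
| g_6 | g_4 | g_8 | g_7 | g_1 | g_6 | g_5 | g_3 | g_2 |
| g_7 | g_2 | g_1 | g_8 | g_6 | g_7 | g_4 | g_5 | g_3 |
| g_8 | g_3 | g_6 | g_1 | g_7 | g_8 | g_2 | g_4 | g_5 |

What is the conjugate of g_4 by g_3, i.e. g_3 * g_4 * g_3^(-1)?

g_4

The identity is g_5. In row g_3, the entry g_5 sits in column g_4, so g_3^(-1) = g_4.
g_3 * g_4 = g_5
g_5 * g_4 = g_4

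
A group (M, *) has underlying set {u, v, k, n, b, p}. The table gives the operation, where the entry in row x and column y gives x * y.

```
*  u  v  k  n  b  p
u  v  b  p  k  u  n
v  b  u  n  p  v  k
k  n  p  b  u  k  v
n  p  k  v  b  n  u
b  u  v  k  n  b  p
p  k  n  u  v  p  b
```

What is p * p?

b

Read row p, column p: p * p = b.
(Structurally, M here is isomorphic to the symmetric group S_3.)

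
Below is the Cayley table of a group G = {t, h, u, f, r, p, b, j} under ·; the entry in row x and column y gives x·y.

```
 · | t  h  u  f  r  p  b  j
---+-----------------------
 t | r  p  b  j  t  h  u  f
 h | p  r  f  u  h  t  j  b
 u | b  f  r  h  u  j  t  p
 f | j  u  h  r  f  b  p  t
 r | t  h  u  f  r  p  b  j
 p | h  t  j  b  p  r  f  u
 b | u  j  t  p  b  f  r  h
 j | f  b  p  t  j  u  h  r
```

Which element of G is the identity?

r

The identity e satisfies e·x = x for all x, so its row in the table reproduces the column headers.
Row r reads: t, h, u, f, r, p, b, j — exactly the header order. So r is the identity.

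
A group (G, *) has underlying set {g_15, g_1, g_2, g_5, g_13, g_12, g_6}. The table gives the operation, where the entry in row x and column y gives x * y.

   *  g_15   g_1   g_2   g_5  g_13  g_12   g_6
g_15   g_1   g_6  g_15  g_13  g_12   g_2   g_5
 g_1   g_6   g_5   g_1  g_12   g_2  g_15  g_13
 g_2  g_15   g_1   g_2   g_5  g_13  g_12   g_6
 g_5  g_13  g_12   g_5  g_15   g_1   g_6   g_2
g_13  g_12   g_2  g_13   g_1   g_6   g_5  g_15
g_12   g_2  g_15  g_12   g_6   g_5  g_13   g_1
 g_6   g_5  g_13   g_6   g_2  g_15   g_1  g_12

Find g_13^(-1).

First locate the identity: row g_2 matches the header, so g_2 is the identity.
Scan row g_13 for g_2: g_13 * g_1 = g_2. Hence g_13^(-1) = g_1.

g_1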